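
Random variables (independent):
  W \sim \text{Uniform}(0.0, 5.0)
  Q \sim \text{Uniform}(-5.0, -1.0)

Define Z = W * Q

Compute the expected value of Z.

For independent RVs: E[XY] = E[X]*E[Y]
E[W] = 2.5
E[Q] = -3
E[Z] = 2.5 * (-3) = -7.5

-7.5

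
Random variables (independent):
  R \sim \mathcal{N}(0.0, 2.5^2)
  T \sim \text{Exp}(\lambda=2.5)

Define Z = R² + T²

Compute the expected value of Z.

E[Z] = E[R²] + E[T²]
E[R²] = Var(R) + E[R]² = 6.25 + 0 = 6.25
E[T²] = Var(T) + E[T]² = 0.16 + 0.16 = 0.32
E[Z] = 6.25 + 0.32 = 6.57

6.57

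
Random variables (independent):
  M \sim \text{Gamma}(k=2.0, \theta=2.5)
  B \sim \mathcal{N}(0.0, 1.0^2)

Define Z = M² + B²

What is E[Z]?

E[Z] = E[M²] + E[B²]
E[M²] = Var(M) + E[M]² = 12.5 + 25 = 37.5
E[B²] = Var(B) + E[B]² = 1 + 0 = 1
E[Z] = 37.5 + 1 = 38.5

38.5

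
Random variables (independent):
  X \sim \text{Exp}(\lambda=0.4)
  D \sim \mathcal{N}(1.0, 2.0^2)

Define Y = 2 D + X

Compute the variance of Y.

For independent RVs: Var(aX + bY) = a²Var(X) + b²Var(Y)
Var(X) = 6.25
Var(D) = 4
Var(Y) = 1²*6.25 + 2²*4
= 1*6.25 + 4*4 = 22.25

22.25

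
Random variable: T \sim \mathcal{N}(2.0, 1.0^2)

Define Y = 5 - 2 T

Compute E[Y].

For Y = -2T + 5:
E[Y] = -2 * E[T] + 5
E[T] = 2.0 = 2
E[Y] = -2 * 2 + 5 = 1

1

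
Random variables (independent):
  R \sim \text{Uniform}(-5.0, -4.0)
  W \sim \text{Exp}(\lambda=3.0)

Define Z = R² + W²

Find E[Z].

E[Z] = E[R²] + E[W²]
E[R²] = Var(R) + E[R]² = 0.083333333 + 20.25 = 20.333333
E[W²] = Var(W) + E[W]² = 0.11111111 + 0.11111111 = 0.22222222
E[Z] = 20.333333 + 0.22222222 = 20.555556

20.555556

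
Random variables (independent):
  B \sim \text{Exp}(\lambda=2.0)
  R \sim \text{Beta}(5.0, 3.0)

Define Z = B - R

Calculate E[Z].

E[Z] = 1*E[B] - 1*E[R]
E[B] = 0.5
E[R] = 0.625
E[Z] = 1*0.5 - 1*0.625 = -0.125

-0.125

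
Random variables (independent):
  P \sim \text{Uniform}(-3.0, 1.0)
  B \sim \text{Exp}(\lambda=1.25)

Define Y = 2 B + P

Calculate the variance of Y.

For independent RVs: Var(aX + bY) = a²Var(X) + b²Var(Y)
Var(P) = 1.3333333
Var(B) = 0.64
Var(Y) = 1²*1.3333333 + 2²*0.64
= 1*1.3333333 + 4*0.64 = 3.8933333

3.8933333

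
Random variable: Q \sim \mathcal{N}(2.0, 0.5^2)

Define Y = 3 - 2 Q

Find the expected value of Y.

For Y = -2Q + 3:
E[Y] = -2 * E[Q] + 3
E[Q] = 2.0 = 2
E[Y] = -2 * 2 + 3 = -1

-1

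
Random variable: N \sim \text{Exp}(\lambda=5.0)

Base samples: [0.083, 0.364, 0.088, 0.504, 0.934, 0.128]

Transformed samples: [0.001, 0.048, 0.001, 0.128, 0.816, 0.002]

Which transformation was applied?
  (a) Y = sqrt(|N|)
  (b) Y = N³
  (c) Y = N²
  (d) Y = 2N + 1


Checking option (b) Y = N³:
  N = 0.083 -> Y = 0.001 ✓
  N = 0.364 -> Y = 0.048 ✓
  N = 0.088 -> Y = 0.001 ✓
All samples match this transformation.

(b) N³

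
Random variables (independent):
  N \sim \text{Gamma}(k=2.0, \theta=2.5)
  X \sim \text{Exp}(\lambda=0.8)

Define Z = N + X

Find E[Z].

E[Z] = 1*E[N] + 1*E[X]
E[N] = 5
E[X] = 1.25
E[Z] = 1*5 + 1*1.25 = 6.25

6.25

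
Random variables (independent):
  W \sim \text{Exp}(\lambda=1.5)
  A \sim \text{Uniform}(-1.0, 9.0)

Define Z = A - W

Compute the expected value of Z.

E[Z] = -1*E[W] + 1*E[A]
E[W] = 0.66666667
E[A] = 4
E[Z] = -1*0.66666667 + 1*4 = 3.3333333

3.3333333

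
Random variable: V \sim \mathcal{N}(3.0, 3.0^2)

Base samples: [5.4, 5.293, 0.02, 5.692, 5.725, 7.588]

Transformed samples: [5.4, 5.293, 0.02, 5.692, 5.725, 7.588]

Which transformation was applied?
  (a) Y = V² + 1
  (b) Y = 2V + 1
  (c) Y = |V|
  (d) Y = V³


Checking option (c) Y = |V|:
  V = 5.4 -> Y = 5.4 ✓
  V = 5.293 -> Y = 5.293 ✓
  V = 0.02 -> Y = 0.02 ✓
All samples match this transformation.

(c) |V|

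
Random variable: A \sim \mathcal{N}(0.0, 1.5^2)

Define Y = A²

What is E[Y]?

Using E[X²] = Var(X) + (E[X])²:
E[A] = 0
Var(A) = 1.5^2 = 2.25
E[A²] = 2.25 + 0² = 2.25 + 0 = 2.25

2.25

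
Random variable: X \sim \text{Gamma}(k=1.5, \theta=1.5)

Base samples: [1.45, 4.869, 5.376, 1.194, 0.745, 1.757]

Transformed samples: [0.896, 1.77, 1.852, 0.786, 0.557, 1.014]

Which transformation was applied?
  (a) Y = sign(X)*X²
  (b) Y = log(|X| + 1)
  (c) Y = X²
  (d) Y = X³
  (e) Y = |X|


Checking option (b) Y = log(|X| + 1):
  X = 1.45 -> Y = 0.896 ✓
  X = 4.869 -> Y = 1.77 ✓
  X = 5.376 -> Y = 1.852 ✓
All samples match this transformation.

(b) log(|X| + 1)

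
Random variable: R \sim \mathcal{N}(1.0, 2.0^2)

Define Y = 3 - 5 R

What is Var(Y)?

For Y = aR + b: Var(Y) = a² * Var(R)
Var(R) = 2.0^2 = 4
Var(Y) = (-5)² * 4 = 25 * 4 = 100

100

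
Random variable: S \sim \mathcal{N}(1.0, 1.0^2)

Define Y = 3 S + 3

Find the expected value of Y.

For Y = 3S + 3:
E[Y] = 3 * E[S] + 3
E[S] = 1.0 = 1
E[Y] = 3 * 1 + 3 = 6

6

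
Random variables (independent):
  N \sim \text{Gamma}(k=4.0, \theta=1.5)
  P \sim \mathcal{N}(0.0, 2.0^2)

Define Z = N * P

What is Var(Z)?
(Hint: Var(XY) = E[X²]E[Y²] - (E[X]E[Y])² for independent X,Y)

Var(XY) = E[X²]E[Y²] - (E[X]E[Y])²
E[N] = 6, Var(N) = 9
E[P] = 0, Var(P) = 4
E[N²] = 9 + 6² = 45
E[P²] = 4 + 0² = 4
Var(Z) = 45*4 - (6*0)²
= 180 - 0 = 180

180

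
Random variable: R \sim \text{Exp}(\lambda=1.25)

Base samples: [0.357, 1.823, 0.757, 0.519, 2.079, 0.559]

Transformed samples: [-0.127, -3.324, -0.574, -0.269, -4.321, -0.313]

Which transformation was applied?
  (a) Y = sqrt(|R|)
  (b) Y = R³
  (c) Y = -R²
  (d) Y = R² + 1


Checking option (c) Y = -R²:
  R = 0.357 -> Y = -0.127 ✓
  R = 1.823 -> Y = -3.324 ✓
  R = 0.757 -> Y = -0.574 ✓
All samples match this transformation.

(c) -R²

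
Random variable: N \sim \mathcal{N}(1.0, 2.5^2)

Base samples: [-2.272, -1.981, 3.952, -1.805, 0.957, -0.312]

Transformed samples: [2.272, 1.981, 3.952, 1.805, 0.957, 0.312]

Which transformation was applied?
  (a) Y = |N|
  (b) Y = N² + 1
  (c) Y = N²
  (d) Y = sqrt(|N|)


Checking option (a) Y = |N|:
  N = -2.272 -> Y = 2.272 ✓
  N = -1.981 -> Y = 1.981 ✓
  N = 3.952 -> Y = 3.952 ✓
All samples match this transformation.

(a) |N|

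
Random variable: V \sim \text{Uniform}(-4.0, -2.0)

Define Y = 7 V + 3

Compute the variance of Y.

For Y = aV + b: Var(Y) = a² * Var(V)
Var(V) = (-2 + 4)^2/12 = 0.33333333
Var(Y) = 7² * 0.33333333 = 49 * 0.33333333 = 16.333333

16.333333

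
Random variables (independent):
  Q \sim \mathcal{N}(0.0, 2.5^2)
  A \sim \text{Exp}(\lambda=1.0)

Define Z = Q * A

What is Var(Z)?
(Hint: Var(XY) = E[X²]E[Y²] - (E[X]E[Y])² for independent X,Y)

Var(XY) = E[X²]E[Y²] - (E[X]E[Y])²
E[Q] = 0, Var(Q) = 6.25
E[A] = 1, Var(A) = 1
E[Q²] = 6.25 + 0² = 6.25
E[A²] = 1 + 1² = 2
Var(Z) = 6.25*2 - (0*1)²
= 12.5 - 0 = 12.5

12.5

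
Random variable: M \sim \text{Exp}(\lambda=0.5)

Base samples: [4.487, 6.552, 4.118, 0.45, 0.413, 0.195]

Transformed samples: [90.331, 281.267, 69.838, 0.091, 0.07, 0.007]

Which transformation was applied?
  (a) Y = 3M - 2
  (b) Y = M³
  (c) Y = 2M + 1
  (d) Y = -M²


Checking option (b) Y = M³:
  M = 4.487 -> Y = 90.331 ✓
  M = 6.552 -> Y = 281.267 ✓
  M = 4.118 -> Y = 69.838 ✓
All samples match this transformation.

(b) M³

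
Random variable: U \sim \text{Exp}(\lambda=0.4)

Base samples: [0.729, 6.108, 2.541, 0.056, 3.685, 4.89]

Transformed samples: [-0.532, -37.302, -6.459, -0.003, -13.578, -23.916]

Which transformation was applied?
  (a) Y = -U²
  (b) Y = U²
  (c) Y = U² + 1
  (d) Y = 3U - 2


Checking option (a) Y = -U²:
  U = 0.729 -> Y = -0.532 ✓
  U = 6.108 -> Y = -37.302 ✓
  U = 2.541 -> Y = -6.459 ✓
All samples match this transformation.

(a) -U²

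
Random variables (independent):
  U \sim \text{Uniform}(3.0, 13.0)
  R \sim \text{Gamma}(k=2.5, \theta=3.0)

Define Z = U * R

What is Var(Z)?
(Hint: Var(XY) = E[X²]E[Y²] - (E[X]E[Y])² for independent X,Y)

Var(XY) = E[X²]E[Y²] - (E[X]E[Y])²
E[U] = 8, Var(U) = 8.3333333
E[R] = 7.5, Var(R) = 22.5
E[U²] = 8.3333333 + 8² = 72.333333
E[R²] = 22.5 + 7.5² = 78.75
Var(Z) = 72.333333*78.75 - (8*7.5)²
= 5696.25 - 3600 = 2096.25

2096.25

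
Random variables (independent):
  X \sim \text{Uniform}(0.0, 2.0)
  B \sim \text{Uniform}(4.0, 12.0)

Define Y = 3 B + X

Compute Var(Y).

For independent RVs: Var(aX + bY) = a²Var(X) + b²Var(Y)
Var(X) = 0.33333333
Var(B) = 5.3333333
Var(Y) = 1²*0.33333333 + 3²*5.3333333
= 1*0.33333333 + 9*5.3333333 = 48.333333

48.333333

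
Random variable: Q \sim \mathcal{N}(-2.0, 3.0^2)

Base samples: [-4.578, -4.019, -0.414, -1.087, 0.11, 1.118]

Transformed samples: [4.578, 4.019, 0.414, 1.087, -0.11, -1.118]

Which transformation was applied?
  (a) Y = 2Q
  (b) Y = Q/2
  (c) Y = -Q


Checking option (c) Y = -Q:
  Q = -4.578 -> Y = 4.578 ✓
  Q = -4.019 -> Y = 4.019 ✓
  Q = -0.414 -> Y = 0.414 ✓
All samples match this transformation.

(c) -Q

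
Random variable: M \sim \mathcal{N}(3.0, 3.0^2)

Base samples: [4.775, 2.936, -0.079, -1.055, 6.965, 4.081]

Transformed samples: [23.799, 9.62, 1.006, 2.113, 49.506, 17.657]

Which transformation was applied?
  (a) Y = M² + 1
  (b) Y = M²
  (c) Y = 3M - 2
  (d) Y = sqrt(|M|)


Checking option (a) Y = M² + 1:
  M = 4.775 -> Y = 23.799 ✓
  M = 2.936 -> Y = 9.62 ✓
  M = -0.079 -> Y = 1.006 ✓
All samples match this transformation.

(a) M² + 1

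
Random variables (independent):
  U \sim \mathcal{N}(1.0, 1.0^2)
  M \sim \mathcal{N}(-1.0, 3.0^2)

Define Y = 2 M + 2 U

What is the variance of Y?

For independent RVs: Var(aX + bY) = a²Var(X) + b²Var(Y)
Var(U) = 1
Var(M) = 9
Var(Y) = 2²*1 + 2²*9
= 4*1 + 4*9 = 40

40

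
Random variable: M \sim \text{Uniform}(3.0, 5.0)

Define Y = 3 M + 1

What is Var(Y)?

For Y = aM + b: Var(Y) = a² * Var(M)
Var(M) = (5 - 3)^2/12 = 0.33333333
Var(Y) = 3² * 0.33333333 = 9 * 0.33333333 = 3

3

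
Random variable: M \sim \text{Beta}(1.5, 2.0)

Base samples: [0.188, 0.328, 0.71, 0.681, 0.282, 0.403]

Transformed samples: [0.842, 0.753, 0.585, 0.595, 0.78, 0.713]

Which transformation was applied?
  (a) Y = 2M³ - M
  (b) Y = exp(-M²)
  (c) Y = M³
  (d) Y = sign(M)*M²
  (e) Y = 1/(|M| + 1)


Checking option (e) Y = 1/(|M| + 1):
  M = 0.188 -> Y = 0.842 ✓
  M = 0.328 -> Y = 0.753 ✓
  M = 0.71 -> Y = 0.585 ✓
All samples match this transformation.

(e) 1/(|M| + 1)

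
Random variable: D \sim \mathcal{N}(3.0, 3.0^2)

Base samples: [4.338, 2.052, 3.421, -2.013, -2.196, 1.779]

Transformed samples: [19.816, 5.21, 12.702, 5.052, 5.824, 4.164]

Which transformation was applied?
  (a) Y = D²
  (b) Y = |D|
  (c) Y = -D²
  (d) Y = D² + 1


Checking option (d) Y = D² + 1:
  D = 4.338 -> Y = 19.816 ✓
  D = 2.052 -> Y = 5.21 ✓
  D = 3.421 -> Y = 12.702 ✓
All samples match this transformation.

(d) D² + 1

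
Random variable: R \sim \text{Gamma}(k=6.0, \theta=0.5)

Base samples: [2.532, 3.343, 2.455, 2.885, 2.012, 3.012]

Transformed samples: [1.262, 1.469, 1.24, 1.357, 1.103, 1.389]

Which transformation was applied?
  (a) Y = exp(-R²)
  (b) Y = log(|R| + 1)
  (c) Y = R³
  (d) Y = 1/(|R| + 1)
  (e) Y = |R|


Checking option (b) Y = log(|R| + 1):
  R = 2.532 -> Y = 1.262 ✓
  R = 3.343 -> Y = 1.469 ✓
  R = 2.455 -> Y = 1.24 ✓
All samples match this transformation.

(b) log(|R| + 1)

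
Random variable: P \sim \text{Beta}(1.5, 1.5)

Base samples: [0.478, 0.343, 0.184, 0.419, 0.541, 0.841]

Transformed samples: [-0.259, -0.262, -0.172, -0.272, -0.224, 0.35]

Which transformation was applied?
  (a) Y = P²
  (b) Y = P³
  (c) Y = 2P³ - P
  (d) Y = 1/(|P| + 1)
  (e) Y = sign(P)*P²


Checking option (c) Y = 2P³ - P:
  P = 0.478 -> Y = -0.259 ✓
  P = 0.343 -> Y = -0.262 ✓
  P = 0.184 -> Y = -0.172 ✓
All samples match this transformation.

(c) 2P³ - P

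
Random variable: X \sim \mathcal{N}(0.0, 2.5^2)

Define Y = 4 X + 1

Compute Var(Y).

For Y = aX + b: Var(Y) = a² * Var(X)
Var(X) = 2.5^2 = 6.25
Var(Y) = 4² * 6.25 = 16 * 6.25 = 100

100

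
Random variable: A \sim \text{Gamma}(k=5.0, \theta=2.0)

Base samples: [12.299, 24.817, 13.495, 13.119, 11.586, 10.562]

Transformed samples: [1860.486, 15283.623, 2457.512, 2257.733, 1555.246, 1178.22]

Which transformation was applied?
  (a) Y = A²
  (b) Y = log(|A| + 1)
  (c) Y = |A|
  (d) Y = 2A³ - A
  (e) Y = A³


Checking option (e) Y = A³:
  A = 12.299 -> Y = 1860.486 ✓
  A = 24.817 -> Y = 15283.623 ✓
  A = 13.495 -> Y = 2457.512 ✓
All samples match this transformation.

(e) A³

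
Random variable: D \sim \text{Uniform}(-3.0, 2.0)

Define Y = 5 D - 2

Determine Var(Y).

For Y = aD + b: Var(Y) = a² * Var(D)
Var(D) = (2 + 3)^2/12 = 2.0833333
Var(Y) = 5² * 2.0833333 = 25 * 2.0833333 = 52.083333

52.083333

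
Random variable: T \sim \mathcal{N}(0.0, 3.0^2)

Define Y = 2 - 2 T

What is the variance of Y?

For Y = aT + b: Var(Y) = a² * Var(T)
Var(T) = 3.0^2 = 9
Var(Y) = (-2)² * 9 = 4 * 9 = 36

36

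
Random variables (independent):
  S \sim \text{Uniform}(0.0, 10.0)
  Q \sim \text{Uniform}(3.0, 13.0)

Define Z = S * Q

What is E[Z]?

For independent RVs: E[XY] = E[X]*E[Y]
E[S] = 5
E[Q] = 8
E[Z] = 5 * 8 = 40

40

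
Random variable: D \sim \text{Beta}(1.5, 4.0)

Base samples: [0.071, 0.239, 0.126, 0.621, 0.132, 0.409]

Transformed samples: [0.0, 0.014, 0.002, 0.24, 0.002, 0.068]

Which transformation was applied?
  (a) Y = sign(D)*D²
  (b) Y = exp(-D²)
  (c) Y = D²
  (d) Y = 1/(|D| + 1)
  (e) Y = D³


Checking option (e) Y = D³:
  D = 0.071 -> Y = 0.0 ✓
  D = 0.239 -> Y = 0.014 ✓
  D = 0.126 -> Y = 0.002 ✓
All samples match this transformation.

(e) D³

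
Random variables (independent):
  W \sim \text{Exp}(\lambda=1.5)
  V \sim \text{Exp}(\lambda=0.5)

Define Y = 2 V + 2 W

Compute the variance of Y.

For independent RVs: Var(aX + bY) = a²Var(X) + b²Var(Y)
Var(W) = 0.44444444
Var(V) = 4
Var(Y) = 2²*0.44444444 + 2²*4
= 4*0.44444444 + 4*4 = 17.777778

17.777778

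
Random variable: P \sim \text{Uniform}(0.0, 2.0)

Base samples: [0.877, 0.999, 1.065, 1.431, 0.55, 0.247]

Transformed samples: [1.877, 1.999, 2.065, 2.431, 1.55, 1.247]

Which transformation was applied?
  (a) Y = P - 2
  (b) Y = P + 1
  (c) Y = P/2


Checking option (b) Y = P + 1:
  P = 0.877 -> Y = 1.877 ✓
  P = 0.999 -> Y = 1.999 ✓
  P = 1.065 -> Y = 2.065 ✓
All samples match this transformation.

(b) P + 1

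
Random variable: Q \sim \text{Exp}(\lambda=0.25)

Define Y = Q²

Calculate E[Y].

E[Q²] = Var(Q) + (E[Q])² = 16 + 16 = 32

32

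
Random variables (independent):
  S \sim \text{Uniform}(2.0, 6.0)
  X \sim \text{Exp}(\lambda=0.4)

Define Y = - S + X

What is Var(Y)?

For independent RVs: Var(aX + bY) = a²Var(X) + b²Var(Y)
Var(S) = 1.3333333
Var(X) = 6.25
Var(Y) = (-1)²*1.3333333 + 1²*6.25
= 1*1.3333333 + 1*6.25 = 7.5833333

7.5833333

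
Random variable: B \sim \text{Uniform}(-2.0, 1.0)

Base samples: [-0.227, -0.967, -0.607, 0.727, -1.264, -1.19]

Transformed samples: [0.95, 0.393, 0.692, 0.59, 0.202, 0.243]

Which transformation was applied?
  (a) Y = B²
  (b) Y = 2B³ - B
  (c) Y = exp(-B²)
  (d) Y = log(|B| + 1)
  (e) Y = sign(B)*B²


Checking option (c) Y = exp(-B²):
  B = -0.227 -> Y = 0.95 ✓
  B = -0.967 -> Y = 0.393 ✓
  B = -0.607 -> Y = 0.692 ✓
All samples match this transformation.

(c) exp(-B²)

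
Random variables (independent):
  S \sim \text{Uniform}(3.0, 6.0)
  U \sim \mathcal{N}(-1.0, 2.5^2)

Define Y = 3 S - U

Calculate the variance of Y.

For independent RVs: Var(aX + bY) = a²Var(X) + b²Var(Y)
Var(S) = 0.75
Var(U) = 6.25
Var(Y) = 3²*0.75 + (-1)²*6.25
= 9*0.75 + 1*6.25 = 13

13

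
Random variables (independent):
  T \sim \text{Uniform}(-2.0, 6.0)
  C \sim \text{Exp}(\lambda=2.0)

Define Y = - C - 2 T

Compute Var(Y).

For independent RVs: Var(aX + bY) = a²Var(X) + b²Var(Y)
Var(T) = 5.3333333
Var(C) = 0.25
Var(Y) = (-2)²*5.3333333 + (-1)²*0.25
= 4*5.3333333 + 1*0.25 = 21.583333

21.583333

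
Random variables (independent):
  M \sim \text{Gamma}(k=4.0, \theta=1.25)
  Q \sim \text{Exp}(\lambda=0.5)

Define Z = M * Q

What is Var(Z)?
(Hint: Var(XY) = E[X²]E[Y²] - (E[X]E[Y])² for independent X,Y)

Var(XY) = E[X²]E[Y²] - (E[X]E[Y])²
E[M] = 5, Var(M) = 6.25
E[Q] = 2, Var(Q) = 4
E[M²] = 6.25 + 5² = 31.25
E[Q²] = 4 + 2² = 8
Var(Z) = 31.25*8 - (5*2)²
= 250 - 100 = 150

150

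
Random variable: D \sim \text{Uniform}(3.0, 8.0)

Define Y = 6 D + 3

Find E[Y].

For Y = 6D + 3:
E[Y] = 6 * E[D] + 3
E[D] = (3 + 8)/2 = 5.5
E[Y] = 6 * 5.5 + 3 = 36

36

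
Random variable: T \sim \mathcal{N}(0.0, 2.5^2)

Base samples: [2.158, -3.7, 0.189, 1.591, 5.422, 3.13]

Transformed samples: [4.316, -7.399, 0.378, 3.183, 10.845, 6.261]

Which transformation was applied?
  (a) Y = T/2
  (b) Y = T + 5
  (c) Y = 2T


Checking option (c) Y = 2T:
  T = 2.158 -> Y = 4.316 ✓
  T = -3.7 -> Y = -7.399 ✓
  T = 0.189 -> Y = 0.378 ✓
All samples match this transformation.

(c) 2T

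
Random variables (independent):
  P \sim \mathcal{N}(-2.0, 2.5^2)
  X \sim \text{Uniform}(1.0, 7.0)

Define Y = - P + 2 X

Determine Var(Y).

For independent RVs: Var(aX + bY) = a²Var(X) + b²Var(Y)
Var(P) = 6.25
Var(X) = 3
Var(Y) = (-1)²*6.25 + 2²*3
= 1*6.25 + 4*3 = 18.25

18.25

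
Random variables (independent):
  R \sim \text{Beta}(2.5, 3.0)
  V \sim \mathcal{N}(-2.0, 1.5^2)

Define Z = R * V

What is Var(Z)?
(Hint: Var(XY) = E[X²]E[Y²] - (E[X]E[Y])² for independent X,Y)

Var(XY) = E[X²]E[Y²] - (E[X]E[Y])²
E[R] = 0.45454545, Var(R) = 0.038143675
E[V] = -2, Var(V) = 2.25
E[R²] = 0.038143675 + 0.45454545² = 0.24475524
E[V²] = 2.25 + (-2)² = 6.25
Var(Z) = 0.24475524*6.25 - (0.45454545*(-2))²
= 1.5297203 - 0.82644628 = 0.703274

0.703274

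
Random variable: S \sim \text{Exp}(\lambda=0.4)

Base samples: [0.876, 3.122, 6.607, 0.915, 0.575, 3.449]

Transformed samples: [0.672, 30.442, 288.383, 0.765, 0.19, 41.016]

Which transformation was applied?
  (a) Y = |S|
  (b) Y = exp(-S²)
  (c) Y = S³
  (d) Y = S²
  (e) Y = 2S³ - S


Checking option (c) Y = S³:
  S = 0.876 -> Y = 0.672 ✓
  S = 3.122 -> Y = 30.442 ✓
  S = 6.607 -> Y = 288.383 ✓
All samples match this transformation.

(c) S³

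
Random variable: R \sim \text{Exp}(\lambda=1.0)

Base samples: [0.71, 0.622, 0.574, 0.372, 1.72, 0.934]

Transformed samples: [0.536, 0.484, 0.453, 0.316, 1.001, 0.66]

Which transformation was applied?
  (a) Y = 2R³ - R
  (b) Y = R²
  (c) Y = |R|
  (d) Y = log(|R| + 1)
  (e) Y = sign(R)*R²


Checking option (d) Y = log(|R| + 1):
  R = 0.71 -> Y = 0.536 ✓
  R = 0.622 -> Y = 0.484 ✓
  R = 0.574 -> Y = 0.453 ✓
All samples match this transformation.

(d) log(|R| + 1)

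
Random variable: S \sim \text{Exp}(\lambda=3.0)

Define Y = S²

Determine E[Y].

Using E[X²] = Var(X) + (E[X])²:
E[S] = 0.33333333
Var(S) = 1/3.0^2 = 0.11111111
E[S²] = 0.11111111 + 0.33333333² = 0.11111111 + 0.11111111 = 0.22222222

0.22222222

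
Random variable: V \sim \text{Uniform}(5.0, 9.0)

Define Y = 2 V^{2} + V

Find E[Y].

E[Y] = 2*E[V²] + 1*E[V]
E[V] = 7
E[V²] = Var(V) + (E[V])² = 1.3333333 + 49 = 50.333333
E[Y] = 2*50.333333 + 1*7 = 107.66667

107.66667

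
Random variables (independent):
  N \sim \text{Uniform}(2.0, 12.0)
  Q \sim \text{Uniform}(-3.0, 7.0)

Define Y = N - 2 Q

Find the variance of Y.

For independent RVs: Var(aX + bY) = a²Var(X) + b²Var(Y)
Var(N) = 8.3333333
Var(Q) = 8.3333333
Var(Y) = 1²*8.3333333 + (-2)²*8.3333333
= 1*8.3333333 + 4*8.3333333 = 41.666667

41.666667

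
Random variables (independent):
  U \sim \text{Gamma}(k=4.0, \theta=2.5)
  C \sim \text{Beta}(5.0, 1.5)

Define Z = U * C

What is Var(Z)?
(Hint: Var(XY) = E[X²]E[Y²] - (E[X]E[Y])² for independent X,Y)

Var(XY) = E[X²]E[Y²] - (E[X]E[Y])²
E[U] = 10, Var(U) = 25
E[C] = 0.76923077, Var(C) = 0.023668639
E[U²] = 25 + 10² = 125
E[C²] = 0.023668639 + 0.76923077² = 0.61538462
Var(Z) = 125*0.61538462 - (10*0.76923077)²
= 76.923077 - 59.171598 = 17.751479

17.751479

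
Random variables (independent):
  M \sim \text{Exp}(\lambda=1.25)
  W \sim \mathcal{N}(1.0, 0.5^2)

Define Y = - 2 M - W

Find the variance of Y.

For independent RVs: Var(aX + bY) = a²Var(X) + b²Var(Y)
Var(M) = 0.64
Var(W) = 0.25
Var(Y) = (-2)²*0.64 + (-1)²*0.25
= 4*0.64 + 1*0.25 = 2.81

2.81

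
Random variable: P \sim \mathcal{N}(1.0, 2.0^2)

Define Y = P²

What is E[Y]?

Using E[X²] = Var(X) + (E[X])²:
E[P] = 1
Var(P) = 2.0^2 = 4
E[P²] = 4 + 1² = 4 + 1 = 5

5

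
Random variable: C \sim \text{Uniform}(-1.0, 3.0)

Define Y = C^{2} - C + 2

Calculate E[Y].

E[Y] = 1*E[C²] - 1*E[C] + 2
E[C] = 1
E[C²] = Var(C) + (E[C])² = 1.3333333 + 1 = 2.3333333
E[Y] = 1*2.3333333 - 1*1 + 2 = 3.3333333

3.3333333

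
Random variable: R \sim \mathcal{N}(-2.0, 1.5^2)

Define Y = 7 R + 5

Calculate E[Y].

For Y = 7R + 5:
E[Y] = 7 * E[R] + 5
E[R] = -2.0 = -2
E[Y] = 7 * (-2) + 5 = -9

-9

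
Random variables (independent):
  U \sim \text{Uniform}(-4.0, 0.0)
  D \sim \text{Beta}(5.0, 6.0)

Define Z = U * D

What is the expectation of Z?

For independent RVs: E[XY] = E[X]*E[Y]
E[U] = -2
E[D] = 0.45454545
E[Z] = -2 * 0.45454545 = -0.90909091

-0.90909091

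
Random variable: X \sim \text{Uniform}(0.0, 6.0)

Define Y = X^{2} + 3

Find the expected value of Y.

E[Y] = 1*E[X²] + 3
E[X] = 3
E[X²] = Var(X) + (E[X])² = 3 + 9 = 12
E[Y] = 1*12 + 3 = 15

15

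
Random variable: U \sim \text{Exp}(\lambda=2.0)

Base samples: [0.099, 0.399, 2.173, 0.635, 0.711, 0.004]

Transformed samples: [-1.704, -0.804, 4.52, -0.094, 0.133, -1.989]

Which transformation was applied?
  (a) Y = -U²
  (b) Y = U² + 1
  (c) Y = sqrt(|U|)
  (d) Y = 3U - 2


Checking option (d) Y = 3U - 2:
  U = 0.099 -> Y = -1.704 ✓
  U = 0.399 -> Y = -0.804 ✓
  U = 2.173 -> Y = 4.52 ✓
All samples match this transformation.

(d) 3U - 2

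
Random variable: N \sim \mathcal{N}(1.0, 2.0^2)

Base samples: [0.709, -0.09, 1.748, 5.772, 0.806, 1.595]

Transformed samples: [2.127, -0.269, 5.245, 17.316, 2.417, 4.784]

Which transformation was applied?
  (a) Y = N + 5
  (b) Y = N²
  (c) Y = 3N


Checking option (c) Y = 3N:
  N = 0.709 -> Y = 2.127 ✓
  N = -0.09 -> Y = -0.269 ✓
  N = 1.748 -> Y = 5.245 ✓
All samples match this transformation.

(c) 3N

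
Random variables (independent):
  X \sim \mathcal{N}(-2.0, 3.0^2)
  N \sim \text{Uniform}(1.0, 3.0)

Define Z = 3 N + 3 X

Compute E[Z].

E[Z] = 3*E[X] + 3*E[N]
E[X] = -2
E[N] = 2
E[Z] = 3*(-2) + 3*2 = 0

0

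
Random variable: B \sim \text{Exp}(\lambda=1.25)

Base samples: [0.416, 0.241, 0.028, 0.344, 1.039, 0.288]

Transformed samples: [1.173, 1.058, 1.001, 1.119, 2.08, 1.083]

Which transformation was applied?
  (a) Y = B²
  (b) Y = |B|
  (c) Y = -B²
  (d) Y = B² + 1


Checking option (d) Y = B² + 1:
  B = 0.416 -> Y = 1.173 ✓
  B = 0.241 -> Y = 1.058 ✓
  B = 0.028 -> Y = 1.001 ✓
All samples match this transformation.

(d) B² + 1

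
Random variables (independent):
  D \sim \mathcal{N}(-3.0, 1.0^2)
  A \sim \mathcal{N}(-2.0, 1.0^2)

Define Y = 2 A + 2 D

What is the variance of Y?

For independent RVs: Var(aX + bY) = a²Var(X) + b²Var(Y)
Var(D) = 1
Var(A) = 1
Var(Y) = 2²*1 + 2²*1
= 4*1 + 4*1 = 8

8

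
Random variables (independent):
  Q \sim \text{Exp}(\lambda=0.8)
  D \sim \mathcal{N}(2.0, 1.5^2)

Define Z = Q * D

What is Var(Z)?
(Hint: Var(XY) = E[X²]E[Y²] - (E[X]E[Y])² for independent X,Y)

Var(XY) = E[X²]E[Y²] - (E[X]E[Y])²
E[Q] = 1.25, Var(Q) = 1.5625
E[D] = 2, Var(D) = 2.25
E[Q²] = 1.5625 + 1.25² = 3.125
E[D²] = 2.25 + 2² = 6.25
Var(Z) = 3.125*6.25 - (1.25*2)²
= 19.53125 - 6.25 = 13.28125

13.28125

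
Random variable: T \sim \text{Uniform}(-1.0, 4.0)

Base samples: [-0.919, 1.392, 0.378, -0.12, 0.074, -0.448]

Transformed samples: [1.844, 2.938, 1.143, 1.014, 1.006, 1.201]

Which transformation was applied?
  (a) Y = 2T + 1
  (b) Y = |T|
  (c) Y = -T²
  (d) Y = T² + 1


Checking option (d) Y = T² + 1:
  T = -0.919 -> Y = 1.844 ✓
  T = 1.392 -> Y = 2.938 ✓
  T = 0.378 -> Y = 1.143 ✓
All samples match this transformation.

(d) T² + 1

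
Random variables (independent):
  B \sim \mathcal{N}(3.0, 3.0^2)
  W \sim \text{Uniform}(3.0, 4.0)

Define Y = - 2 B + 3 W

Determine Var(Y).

For independent RVs: Var(aX + bY) = a²Var(X) + b²Var(Y)
Var(B) = 9
Var(W) = 0.083333333
Var(Y) = (-2)²*9 + 3²*0.083333333
= 4*9 + 9*0.083333333 = 36.75

36.75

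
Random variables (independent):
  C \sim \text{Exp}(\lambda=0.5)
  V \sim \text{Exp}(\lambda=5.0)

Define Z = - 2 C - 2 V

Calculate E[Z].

E[Z] = -2*E[C] - 2*E[V]
E[C] = 2
E[V] = 0.2
E[Z] = -2*2 - 2*0.2 = -4.4

-4.4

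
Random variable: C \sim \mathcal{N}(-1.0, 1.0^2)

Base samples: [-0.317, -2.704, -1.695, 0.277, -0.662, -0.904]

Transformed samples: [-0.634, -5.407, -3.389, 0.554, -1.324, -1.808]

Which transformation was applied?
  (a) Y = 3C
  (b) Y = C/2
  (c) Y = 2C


Checking option (c) Y = 2C:
  C = -0.317 -> Y = -0.634 ✓
  C = -2.704 -> Y = -5.407 ✓
  C = -1.695 -> Y = -3.389 ✓
All samples match this transformation.

(c) 2C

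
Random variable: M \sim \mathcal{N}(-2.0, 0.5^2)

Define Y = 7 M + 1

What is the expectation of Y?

For Y = 7M + 1:
E[Y] = 7 * E[M] + 1
E[M] = -2.0 = -2
E[Y] = 7 * (-2) + 1 = -13

-13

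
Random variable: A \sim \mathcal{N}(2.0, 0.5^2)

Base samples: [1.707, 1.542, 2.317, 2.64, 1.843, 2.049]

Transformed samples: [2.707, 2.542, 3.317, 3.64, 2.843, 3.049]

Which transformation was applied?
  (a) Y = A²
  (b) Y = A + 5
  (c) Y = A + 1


Checking option (c) Y = A + 1:
  A = 1.707 -> Y = 2.707 ✓
  A = 1.542 -> Y = 2.542 ✓
  A = 2.317 -> Y = 3.317 ✓
All samples match this transformation.

(c) A + 1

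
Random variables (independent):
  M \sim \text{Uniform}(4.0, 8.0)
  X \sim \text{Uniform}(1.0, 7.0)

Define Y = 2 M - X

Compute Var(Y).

For independent RVs: Var(aX + bY) = a²Var(X) + b²Var(Y)
Var(M) = 1.3333333
Var(X) = 3
Var(Y) = 2²*1.3333333 + (-1)²*3
= 4*1.3333333 + 1*3 = 8.3333333

8.3333333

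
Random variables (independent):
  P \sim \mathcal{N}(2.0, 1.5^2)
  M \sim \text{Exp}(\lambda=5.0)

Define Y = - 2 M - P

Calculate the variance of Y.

For independent RVs: Var(aX + bY) = a²Var(X) + b²Var(Y)
Var(P) = 2.25
Var(M) = 0.04
Var(Y) = (-1)²*2.25 + (-2)²*0.04
= 1*2.25 + 4*0.04 = 2.41

2.41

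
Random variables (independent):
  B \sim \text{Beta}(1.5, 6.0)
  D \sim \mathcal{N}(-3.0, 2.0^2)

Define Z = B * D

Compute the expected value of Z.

For independent RVs: E[XY] = E[X]*E[Y]
E[B] = 0.2
E[D] = -3
E[Z] = 0.2 * (-3) = -0.6

-0.6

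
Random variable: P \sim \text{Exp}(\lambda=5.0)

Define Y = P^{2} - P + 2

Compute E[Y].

E[Y] = 1*E[P²] - 1*E[P] + 2
E[P] = 0.2
E[P²] = Var(P) + (E[P])² = 0.04 + 0.04 = 0.08
E[Y] = 1*0.08 - 1*0.2 + 2 = 1.88

1.88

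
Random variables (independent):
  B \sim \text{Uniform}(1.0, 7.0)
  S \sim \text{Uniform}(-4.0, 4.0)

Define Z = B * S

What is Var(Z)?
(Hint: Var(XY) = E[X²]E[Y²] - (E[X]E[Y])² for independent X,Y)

Var(XY) = E[X²]E[Y²] - (E[X]E[Y])²
E[B] = 4, Var(B) = 3
E[S] = 0, Var(S) = 5.3333333
E[B²] = 3 + 4² = 19
E[S²] = 5.3333333 + 0² = 5.3333333
Var(Z) = 19*5.3333333 - (4*0)²
= 101.33333 - 0 = 101.33333

101.33333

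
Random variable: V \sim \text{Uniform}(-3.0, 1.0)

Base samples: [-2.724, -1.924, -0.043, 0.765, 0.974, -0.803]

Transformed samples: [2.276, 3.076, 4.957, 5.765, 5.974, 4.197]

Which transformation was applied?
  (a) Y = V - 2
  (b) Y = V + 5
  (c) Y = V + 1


Checking option (b) Y = V + 5:
  V = -2.724 -> Y = 2.276 ✓
  V = -1.924 -> Y = 3.076 ✓
  V = -0.043 -> Y = 4.957 ✓
All samples match this transformation.

(b) V + 5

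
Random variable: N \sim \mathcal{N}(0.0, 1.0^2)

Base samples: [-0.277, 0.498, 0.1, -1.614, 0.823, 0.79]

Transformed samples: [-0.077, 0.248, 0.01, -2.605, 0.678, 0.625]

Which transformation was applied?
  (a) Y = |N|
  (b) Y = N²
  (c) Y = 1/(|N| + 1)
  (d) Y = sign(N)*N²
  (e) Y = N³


Checking option (d) Y = sign(N)*N²:
  N = -0.277 -> Y = -0.077 ✓
  N = 0.498 -> Y = 0.248 ✓
  N = 0.1 -> Y = 0.01 ✓
All samples match this transformation.

(d) sign(N)*N²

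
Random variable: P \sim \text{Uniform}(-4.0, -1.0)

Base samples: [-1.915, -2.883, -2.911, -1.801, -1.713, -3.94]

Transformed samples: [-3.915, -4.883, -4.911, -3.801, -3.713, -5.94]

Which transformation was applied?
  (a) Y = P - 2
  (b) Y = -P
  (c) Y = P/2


Checking option (a) Y = P - 2:
  P = -1.915 -> Y = -3.915 ✓
  P = -2.883 -> Y = -4.883 ✓
  P = -2.911 -> Y = -4.911 ✓
All samples match this transformation.

(a) P - 2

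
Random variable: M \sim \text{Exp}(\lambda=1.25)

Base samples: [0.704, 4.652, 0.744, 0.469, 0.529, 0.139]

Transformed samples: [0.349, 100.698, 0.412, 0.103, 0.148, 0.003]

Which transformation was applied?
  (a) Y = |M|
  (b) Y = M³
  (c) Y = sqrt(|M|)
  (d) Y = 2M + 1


Checking option (b) Y = M³:
  M = 0.704 -> Y = 0.349 ✓
  M = 4.652 -> Y = 100.698 ✓
  M = 0.744 -> Y = 0.412 ✓
All samples match this transformation.

(b) M³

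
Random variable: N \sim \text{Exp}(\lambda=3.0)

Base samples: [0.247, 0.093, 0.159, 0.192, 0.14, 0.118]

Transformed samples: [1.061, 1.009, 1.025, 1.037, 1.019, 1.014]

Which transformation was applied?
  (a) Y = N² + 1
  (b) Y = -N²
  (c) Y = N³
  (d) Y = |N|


Checking option (a) Y = N² + 1:
  N = 0.247 -> Y = 1.061 ✓
  N = 0.093 -> Y = 1.009 ✓
  N = 0.159 -> Y = 1.025 ✓
All samples match this transformation.

(a) N² + 1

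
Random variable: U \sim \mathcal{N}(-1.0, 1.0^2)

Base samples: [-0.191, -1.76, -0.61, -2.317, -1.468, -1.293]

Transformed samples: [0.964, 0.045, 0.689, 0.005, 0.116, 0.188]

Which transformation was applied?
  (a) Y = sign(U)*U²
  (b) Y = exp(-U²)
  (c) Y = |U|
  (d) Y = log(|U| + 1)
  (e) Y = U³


Checking option (b) Y = exp(-U²):
  U = -0.191 -> Y = 0.964 ✓
  U = -1.76 -> Y = 0.045 ✓
  U = -0.61 -> Y = 0.689 ✓
All samples match this transformation.

(b) exp(-U²)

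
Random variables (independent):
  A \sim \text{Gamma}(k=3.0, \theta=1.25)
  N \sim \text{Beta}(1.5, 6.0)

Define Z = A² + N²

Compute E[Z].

E[Z] = E[A²] + E[N²]
E[A²] = Var(A) + E[A]² = 4.6875 + 14.0625 = 18.75
E[N²] = Var(N) + E[N]² = 0.018823529 + 0.04 = 0.058823529
E[Z] = 18.75 + 0.058823529 = 18.808824

18.808824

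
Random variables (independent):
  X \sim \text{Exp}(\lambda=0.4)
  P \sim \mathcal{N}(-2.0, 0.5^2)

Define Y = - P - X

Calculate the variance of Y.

For independent RVs: Var(aX + bY) = a²Var(X) + b²Var(Y)
Var(X) = 6.25
Var(P) = 0.25
Var(Y) = (-1)²*6.25 + (-1)²*0.25
= 1*6.25 + 1*0.25 = 6.5

6.5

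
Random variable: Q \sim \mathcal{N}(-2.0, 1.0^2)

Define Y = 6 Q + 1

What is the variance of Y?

For Y = aQ + b: Var(Y) = a² * Var(Q)
Var(Q) = 1.0^2 = 1
Var(Y) = 6² * 1 = 36 * 1 = 36

36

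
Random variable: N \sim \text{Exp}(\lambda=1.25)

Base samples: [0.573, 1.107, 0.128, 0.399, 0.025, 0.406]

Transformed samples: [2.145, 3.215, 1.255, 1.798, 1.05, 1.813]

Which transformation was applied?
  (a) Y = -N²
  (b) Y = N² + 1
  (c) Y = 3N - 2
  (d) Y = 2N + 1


Checking option (d) Y = 2N + 1:
  N = 0.573 -> Y = 2.145 ✓
  N = 1.107 -> Y = 3.215 ✓
  N = 0.128 -> Y = 1.255 ✓
All samples match this transformation.

(d) 2N + 1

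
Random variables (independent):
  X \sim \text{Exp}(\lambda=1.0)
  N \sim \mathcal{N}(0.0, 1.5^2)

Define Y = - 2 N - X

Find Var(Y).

For independent RVs: Var(aX + bY) = a²Var(X) + b²Var(Y)
Var(X) = 1
Var(N) = 2.25
Var(Y) = (-1)²*1 + (-2)²*2.25
= 1*1 + 4*2.25 = 10

10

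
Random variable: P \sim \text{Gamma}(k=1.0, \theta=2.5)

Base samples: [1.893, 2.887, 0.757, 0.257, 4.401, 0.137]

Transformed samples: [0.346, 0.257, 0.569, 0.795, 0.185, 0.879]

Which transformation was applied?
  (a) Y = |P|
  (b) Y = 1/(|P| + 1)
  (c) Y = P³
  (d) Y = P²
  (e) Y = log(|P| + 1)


Checking option (b) Y = 1/(|P| + 1):
  P = 1.893 -> Y = 0.346 ✓
  P = 2.887 -> Y = 0.257 ✓
  P = 0.757 -> Y = 0.569 ✓
All samples match this transformation.

(b) 1/(|P| + 1)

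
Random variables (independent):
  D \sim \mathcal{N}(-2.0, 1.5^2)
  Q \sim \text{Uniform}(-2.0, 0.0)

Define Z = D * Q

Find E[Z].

For independent RVs: E[XY] = E[X]*E[Y]
E[D] = -2
E[Q] = -1
E[Z] = -2 * (-1) = 2

2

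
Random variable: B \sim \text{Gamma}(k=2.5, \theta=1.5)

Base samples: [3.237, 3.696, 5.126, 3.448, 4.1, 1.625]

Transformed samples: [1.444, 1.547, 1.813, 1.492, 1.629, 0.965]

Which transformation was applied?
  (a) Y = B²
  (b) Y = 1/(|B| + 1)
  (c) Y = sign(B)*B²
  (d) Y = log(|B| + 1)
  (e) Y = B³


Checking option (d) Y = log(|B| + 1):
  B = 3.237 -> Y = 1.444 ✓
  B = 3.696 -> Y = 1.547 ✓
  B = 5.126 -> Y = 1.813 ✓
All samples match this transformation.

(d) log(|B| + 1)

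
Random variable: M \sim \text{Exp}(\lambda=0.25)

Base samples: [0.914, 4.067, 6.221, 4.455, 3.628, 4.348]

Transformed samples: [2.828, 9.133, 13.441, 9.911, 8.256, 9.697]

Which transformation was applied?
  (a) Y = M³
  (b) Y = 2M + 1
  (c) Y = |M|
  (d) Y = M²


Checking option (b) Y = 2M + 1:
  M = 0.914 -> Y = 2.828 ✓
  M = 4.067 -> Y = 9.133 ✓
  M = 6.221 -> Y = 13.441 ✓
All samples match this transformation.

(b) 2M + 1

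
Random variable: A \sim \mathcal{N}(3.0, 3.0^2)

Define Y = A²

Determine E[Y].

E[A²] = Var(A) + (E[A])² = 9 + 9 = 18

18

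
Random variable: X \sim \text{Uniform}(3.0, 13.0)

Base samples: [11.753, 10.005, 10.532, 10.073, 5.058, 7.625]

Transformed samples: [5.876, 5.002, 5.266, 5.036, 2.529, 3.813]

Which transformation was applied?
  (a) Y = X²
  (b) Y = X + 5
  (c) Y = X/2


Checking option (c) Y = X/2:
  X = 11.753 -> Y = 5.876 ✓
  X = 10.005 -> Y = 5.002 ✓
  X = 10.532 -> Y = 5.266 ✓
All samples match this transformation.

(c) X/2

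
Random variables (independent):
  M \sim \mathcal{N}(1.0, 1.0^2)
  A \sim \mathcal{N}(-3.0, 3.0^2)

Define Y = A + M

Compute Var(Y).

For independent RVs: Var(aX + bY) = a²Var(X) + b²Var(Y)
Var(M) = 1
Var(A) = 9
Var(Y) = 1²*1 + 1²*9
= 1*1 + 1*9 = 10

10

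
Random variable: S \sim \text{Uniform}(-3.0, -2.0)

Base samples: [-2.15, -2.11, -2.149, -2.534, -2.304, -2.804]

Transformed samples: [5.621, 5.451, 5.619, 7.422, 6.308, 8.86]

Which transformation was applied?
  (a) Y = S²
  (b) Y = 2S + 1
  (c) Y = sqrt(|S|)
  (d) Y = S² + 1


Checking option (d) Y = S² + 1:
  S = -2.15 -> Y = 5.621 ✓
  S = -2.11 -> Y = 5.451 ✓
  S = -2.149 -> Y = 5.619 ✓
All samples match this transformation.

(d) S² + 1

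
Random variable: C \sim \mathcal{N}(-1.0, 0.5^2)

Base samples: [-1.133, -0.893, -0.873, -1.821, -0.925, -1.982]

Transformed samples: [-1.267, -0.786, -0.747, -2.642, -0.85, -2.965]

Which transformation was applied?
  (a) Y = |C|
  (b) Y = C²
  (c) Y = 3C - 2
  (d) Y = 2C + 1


Checking option (d) Y = 2C + 1:
  C = -1.133 -> Y = -1.267 ✓
  C = -0.893 -> Y = -0.786 ✓
  C = -0.873 -> Y = -0.747 ✓
All samples match this transformation.

(d) 2C + 1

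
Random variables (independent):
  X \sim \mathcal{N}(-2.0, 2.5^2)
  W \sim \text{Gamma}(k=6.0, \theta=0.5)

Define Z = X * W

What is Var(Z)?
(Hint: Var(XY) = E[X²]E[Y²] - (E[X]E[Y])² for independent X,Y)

Var(XY) = E[X²]E[Y²] - (E[X]E[Y])²
E[X] = -2, Var(X) = 6.25
E[W] = 3, Var(W) = 1.5
E[X²] = 6.25 + (-2)² = 10.25
E[W²] = 1.5 + 3² = 10.5
Var(Z) = 10.25*10.5 - (-2*3)²
= 107.625 - 36 = 71.625

71.625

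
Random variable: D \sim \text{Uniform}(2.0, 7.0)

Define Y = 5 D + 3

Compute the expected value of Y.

For Y = 5D + 3:
E[Y] = 5 * E[D] + 3
E[D] = (2 + 7)/2 = 4.5
E[Y] = 5 * 4.5 + 3 = 25.5

25.5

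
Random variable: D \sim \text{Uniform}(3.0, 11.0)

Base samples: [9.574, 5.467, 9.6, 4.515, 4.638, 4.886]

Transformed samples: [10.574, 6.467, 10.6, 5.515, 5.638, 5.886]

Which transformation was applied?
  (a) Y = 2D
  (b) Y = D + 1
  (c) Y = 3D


Checking option (b) Y = D + 1:
  D = 9.574 -> Y = 10.574 ✓
  D = 5.467 -> Y = 6.467 ✓
  D = 9.6 -> Y = 10.6 ✓
All samples match this transformation.

(b) D + 1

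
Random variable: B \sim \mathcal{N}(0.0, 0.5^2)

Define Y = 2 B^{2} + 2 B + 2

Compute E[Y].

E[Y] = 2*E[B²] + 2*E[B] + 2
E[B] = 0
E[B²] = Var(B) + (E[B])² = 0.25 + 0 = 0.25
E[Y] = 2*0.25 + 2*0 + 2 = 2.5

2.5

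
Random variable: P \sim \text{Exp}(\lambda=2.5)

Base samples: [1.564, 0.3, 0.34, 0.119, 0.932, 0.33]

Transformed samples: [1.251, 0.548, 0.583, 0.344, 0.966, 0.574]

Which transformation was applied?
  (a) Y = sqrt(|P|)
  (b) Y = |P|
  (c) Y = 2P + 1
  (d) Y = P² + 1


Checking option (a) Y = sqrt(|P|):
  P = 1.564 -> Y = 1.251 ✓
  P = 0.3 -> Y = 0.548 ✓
  P = 0.34 -> Y = 0.583 ✓
All samples match this transformation.

(a) sqrt(|P|)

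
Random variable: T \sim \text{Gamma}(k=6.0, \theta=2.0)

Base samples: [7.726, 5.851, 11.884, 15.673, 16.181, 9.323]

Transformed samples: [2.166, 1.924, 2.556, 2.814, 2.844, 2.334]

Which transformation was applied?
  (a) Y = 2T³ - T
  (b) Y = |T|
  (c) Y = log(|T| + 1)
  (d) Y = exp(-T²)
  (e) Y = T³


Checking option (c) Y = log(|T| + 1):
  T = 7.726 -> Y = 2.166 ✓
  T = 5.851 -> Y = 1.924 ✓
  T = 11.884 -> Y = 2.556 ✓
All samples match this transformation.

(c) log(|T| + 1)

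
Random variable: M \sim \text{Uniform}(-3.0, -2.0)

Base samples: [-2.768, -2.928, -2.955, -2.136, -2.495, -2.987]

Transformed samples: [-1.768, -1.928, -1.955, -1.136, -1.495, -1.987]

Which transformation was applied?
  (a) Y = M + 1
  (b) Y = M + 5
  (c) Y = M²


Checking option (a) Y = M + 1:
  M = -2.768 -> Y = -1.768 ✓
  M = -2.928 -> Y = -1.928 ✓
  M = -2.955 -> Y = -1.955 ✓
All samples match this transformation.

(a) M + 1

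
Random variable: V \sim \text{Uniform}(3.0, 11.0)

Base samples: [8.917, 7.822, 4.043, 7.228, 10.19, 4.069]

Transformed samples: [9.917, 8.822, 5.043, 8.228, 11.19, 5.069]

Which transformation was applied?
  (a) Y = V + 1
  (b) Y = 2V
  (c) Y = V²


Checking option (a) Y = V + 1:
  V = 8.917 -> Y = 9.917 ✓
  V = 7.822 -> Y = 8.822 ✓
  V = 4.043 -> Y = 5.043 ✓
All samples match this transformation.

(a) V + 1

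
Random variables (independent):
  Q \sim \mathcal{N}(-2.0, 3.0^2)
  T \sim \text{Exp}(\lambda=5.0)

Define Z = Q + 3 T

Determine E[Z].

E[Z] = 1*E[Q] + 3*E[T]
E[Q] = -2
E[T] = 0.2
E[Z] = 1*(-2) + 3*0.2 = -1.4

-1.4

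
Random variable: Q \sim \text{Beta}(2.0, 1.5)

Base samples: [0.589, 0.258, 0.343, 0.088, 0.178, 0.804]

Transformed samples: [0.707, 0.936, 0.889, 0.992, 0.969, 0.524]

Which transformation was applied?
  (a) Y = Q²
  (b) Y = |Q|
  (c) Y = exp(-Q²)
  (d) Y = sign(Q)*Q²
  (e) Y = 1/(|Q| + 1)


Checking option (c) Y = exp(-Q²):
  Q = 0.589 -> Y = 0.707 ✓
  Q = 0.258 -> Y = 0.936 ✓
  Q = 0.343 -> Y = 0.889 ✓
All samples match this transformation.

(c) exp(-Q²)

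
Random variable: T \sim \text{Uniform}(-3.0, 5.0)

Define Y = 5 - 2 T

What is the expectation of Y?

For Y = -2T + 5:
E[Y] = -2 * E[T] + 5
E[T] = (-3 + 5)/2 = 1
E[Y] = -2 * 1 + 5 = 3

3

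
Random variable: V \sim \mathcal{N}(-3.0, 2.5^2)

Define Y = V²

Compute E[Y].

Using E[X²] = Var(X) + (E[X])²:
E[V] = -3
Var(V) = 2.5^2 = 6.25
E[V²] = 6.25 + (-3)² = 6.25 + 9 = 15.25

15.25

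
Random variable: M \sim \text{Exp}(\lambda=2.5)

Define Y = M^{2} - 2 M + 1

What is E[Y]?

E[Y] = 1*E[M²] - 2*E[M] + 1
E[M] = 0.4
E[M²] = Var(M) + (E[M])² = 0.16 + 0.16 = 0.32
E[Y] = 1*0.32 - 2*0.4 + 1 = 0.52

0.52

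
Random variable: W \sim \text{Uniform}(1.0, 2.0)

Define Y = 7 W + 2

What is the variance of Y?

For Y = aW + b: Var(Y) = a² * Var(W)
Var(W) = (2 - 1)^2/12 = 0.083333333
Var(Y) = 7² * 0.083333333 = 49 * 0.083333333 = 4.0833333

4.0833333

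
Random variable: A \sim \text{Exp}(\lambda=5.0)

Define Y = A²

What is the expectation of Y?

E[A²] = Var(A) + (E[A])² = 0.04 + 0.04 = 0.08

0.08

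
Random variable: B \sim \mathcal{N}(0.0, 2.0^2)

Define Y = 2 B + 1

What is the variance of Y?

For Y = aB + b: Var(Y) = a² * Var(B)
Var(B) = 2.0^2 = 4
Var(Y) = 2² * 4 = 4 * 4 = 16

16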